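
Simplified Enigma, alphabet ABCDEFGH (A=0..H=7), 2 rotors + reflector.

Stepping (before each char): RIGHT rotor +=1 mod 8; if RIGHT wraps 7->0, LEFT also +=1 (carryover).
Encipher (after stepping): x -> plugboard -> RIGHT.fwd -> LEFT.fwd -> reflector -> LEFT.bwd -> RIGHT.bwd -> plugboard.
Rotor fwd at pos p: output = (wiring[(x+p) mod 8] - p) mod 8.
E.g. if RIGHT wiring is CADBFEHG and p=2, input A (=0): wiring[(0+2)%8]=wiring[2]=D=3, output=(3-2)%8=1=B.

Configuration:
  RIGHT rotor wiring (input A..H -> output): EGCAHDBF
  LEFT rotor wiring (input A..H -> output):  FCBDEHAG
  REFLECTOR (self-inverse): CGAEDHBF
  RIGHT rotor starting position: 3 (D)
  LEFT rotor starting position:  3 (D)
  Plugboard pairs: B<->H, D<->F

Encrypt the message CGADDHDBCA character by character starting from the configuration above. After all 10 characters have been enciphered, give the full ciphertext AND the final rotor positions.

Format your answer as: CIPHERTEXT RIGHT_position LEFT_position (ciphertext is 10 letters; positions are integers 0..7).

Char 1 ('C'): step: R->4, L=3; C->plug->C->R->F->L->C->refl->A->L'->A->R'->E->plug->E
Char 2 ('G'): step: R->5, L=3; G->plug->G->R->D->L->F->refl->H->L'->G->R'->A->plug->A
Char 3 ('A'): step: R->6, L=3; A->plug->A->R->D->L->F->refl->H->L'->G->R'->C->plug->C
Char 4 ('D'): step: R->7, L=3; D->plug->F->R->A->L->A->refl->C->L'->F->R'->B->plug->H
Char 5 ('D'): step: R->0, L->4 (L advanced); D->plug->F->R->D->L->C->refl->A->L'->A->R'->D->plug->F
Char 6 ('H'): step: R->1, L=4; H->plug->B->R->B->L->D->refl->E->L'->C->R'->E->plug->E
Char 7 ('D'): step: R->2, L=4; D->plug->F->R->D->L->C->refl->A->L'->A->R'->A->plug->A
Char 8 ('B'): step: R->3, L=4; B->plug->H->R->H->L->H->refl->F->L'->G->R'->D->plug->F
Char 9 ('C'): step: R->4, L=4; C->plug->C->R->F->L->G->refl->B->L'->E->R'->H->plug->B
Char 10 ('A'): step: R->5, L=4; A->plug->A->R->G->L->F->refl->H->L'->H->R'->D->plug->F
Final: ciphertext=EACHFEAFBF, RIGHT=5, LEFT=4

Answer: EACHFEAFBF 5 4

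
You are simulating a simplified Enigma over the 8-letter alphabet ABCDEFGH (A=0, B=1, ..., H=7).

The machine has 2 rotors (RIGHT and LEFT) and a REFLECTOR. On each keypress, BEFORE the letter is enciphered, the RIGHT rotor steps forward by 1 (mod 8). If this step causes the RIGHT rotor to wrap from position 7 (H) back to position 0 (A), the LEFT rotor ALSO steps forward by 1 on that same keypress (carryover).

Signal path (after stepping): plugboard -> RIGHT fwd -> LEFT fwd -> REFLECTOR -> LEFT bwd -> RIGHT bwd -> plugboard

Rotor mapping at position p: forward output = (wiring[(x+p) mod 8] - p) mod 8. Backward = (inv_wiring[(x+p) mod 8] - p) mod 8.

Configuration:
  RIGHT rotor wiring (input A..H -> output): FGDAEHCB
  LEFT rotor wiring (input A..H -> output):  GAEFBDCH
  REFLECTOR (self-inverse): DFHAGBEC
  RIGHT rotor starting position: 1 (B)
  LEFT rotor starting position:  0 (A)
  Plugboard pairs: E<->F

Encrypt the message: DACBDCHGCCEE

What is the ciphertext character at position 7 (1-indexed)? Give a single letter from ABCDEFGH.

Char 1 ('D'): step: R->2, L=0; D->plug->D->R->F->L->D->refl->A->L'->B->R'->A->plug->A
Char 2 ('A'): step: R->3, L=0; A->plug->A->R->F->L->D->refl->A->L'->B->R'->B->plug->B
Char 3 ('C'): step: R->4, L=0; C->plug->C->R->G->L->C->refl->H->L'->H->R'->G->plug->G
Char 4 ('B'): step: R->5, L=0; B->plug->B->R->F->L->D->refl->A->L'->B->R'->E->plug->F
Char 5 ('D'): step: R->6, L=0; D->plug->D->R->A->L->G->refl->E->L'->C->R'->F->plug->E
Char 6 ('C'): step: R->7, L=0; C->plug->C->R->H->L->H->refl->C->L'->G->R'->B->plug->B
Char 7 ('H'): step: R->0, L->1 (L advanced); H->plug->H->R->B->L->D->refl->A->L'->D->R'->C->plug->C

C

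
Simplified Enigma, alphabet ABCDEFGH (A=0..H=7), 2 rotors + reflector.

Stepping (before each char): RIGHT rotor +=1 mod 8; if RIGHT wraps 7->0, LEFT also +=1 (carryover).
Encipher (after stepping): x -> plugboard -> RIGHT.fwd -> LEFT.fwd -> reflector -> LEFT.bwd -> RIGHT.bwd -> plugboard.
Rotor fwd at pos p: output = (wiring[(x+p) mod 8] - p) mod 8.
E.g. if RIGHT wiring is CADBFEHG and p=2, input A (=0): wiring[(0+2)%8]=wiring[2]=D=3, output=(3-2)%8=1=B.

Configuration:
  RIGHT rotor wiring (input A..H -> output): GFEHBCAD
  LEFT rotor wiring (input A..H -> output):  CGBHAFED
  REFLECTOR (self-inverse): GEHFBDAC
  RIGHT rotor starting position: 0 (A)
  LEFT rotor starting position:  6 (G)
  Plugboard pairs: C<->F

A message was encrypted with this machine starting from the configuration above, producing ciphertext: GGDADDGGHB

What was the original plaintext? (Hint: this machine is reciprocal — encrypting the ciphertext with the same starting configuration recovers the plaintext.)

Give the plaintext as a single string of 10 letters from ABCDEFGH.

Char 1 ('G'): step: R->1, L=6; G->plug->G->R->C->L->E->refl->B->L'->F->R'->H->plug->H
Char 2 ('G'): step: R->2, L=6; G->plug->G->R->E->L->D->refl->F->L'->B->R'->F->plug->C
Char 3 ('D'): step: R->3, L=6; D->plug->D->R->F->L->B->refl->E->L'->C->R'->G->plug->G
Char 4 ('A'): step: R->4, L=6; A->plug->A->R->F->L->B->refl->E->L'->C->R'->E->plug->E
Char 5 ('D'): step: R->5, L=6; D->plug->D->R->B->L->F->refl->D->L'->E->R'->H->plug->H
Char 6 ('D'): step: R->6, L=6; D->plug->D->R->H->L->H->refl->C->L'->G->R'->E->plug->E
Char 7 ('G'): step: R->7, L=6; G->plug->G->R->D->L->A->refl->G->L'->A->R'->E->plug->E
Char 8 ('G'): step: R->0, L->7 (L advanced); G->plug->G->R->A->L->E->refl->B->L'->F->R'->B->plug->B
Char 9 ('H'): step: R->1, L=7; H->plug->H->R->F->L->B->refl->E->L'->A->R'->D->plug->D
Char 10 ('B'): step: R->2, L=7; B->plug->B->R->F->L->B->refl->E->L'->A->R'->D->plug->D

Answer: HCGEHEEBDD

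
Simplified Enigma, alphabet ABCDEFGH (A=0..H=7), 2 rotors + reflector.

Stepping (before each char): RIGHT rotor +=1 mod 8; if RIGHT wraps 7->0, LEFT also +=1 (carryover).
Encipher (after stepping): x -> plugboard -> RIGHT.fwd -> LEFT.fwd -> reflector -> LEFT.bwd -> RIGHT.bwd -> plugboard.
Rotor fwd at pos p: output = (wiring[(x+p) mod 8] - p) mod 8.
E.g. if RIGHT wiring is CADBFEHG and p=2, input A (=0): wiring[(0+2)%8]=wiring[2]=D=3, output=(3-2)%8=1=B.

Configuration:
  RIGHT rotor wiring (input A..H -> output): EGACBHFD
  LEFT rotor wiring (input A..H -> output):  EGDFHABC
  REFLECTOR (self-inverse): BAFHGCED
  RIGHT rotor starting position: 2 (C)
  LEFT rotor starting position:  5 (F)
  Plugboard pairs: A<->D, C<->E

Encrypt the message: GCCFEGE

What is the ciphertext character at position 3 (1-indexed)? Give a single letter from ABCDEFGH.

Char 1 ('G'): step: R->3, L=5; G->plug->G->R->D->L->H->refl->D->L'->A->R'->E->plug->C
Char 2 ('C'): step: R->4, L=5; C->plug->E->R->A->L->D->refl->H->L'->D->R'->B->plug->B
Char 3 ('C'): step: R->5, L=5; C->plug->E->R->B->L->E->refl->G->L'->F->R'->G->plug->G

G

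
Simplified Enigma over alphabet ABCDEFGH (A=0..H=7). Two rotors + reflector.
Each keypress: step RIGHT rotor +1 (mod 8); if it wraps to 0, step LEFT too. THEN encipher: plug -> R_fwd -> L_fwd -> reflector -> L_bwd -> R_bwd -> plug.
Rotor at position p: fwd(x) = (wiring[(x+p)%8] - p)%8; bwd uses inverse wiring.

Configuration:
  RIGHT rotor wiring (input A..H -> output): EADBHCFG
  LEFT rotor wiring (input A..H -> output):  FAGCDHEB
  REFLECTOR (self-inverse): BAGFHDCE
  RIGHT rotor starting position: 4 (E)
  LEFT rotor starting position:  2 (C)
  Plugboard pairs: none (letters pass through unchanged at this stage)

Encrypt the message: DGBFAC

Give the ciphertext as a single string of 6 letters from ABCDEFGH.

Answer: GDFBDF

Derivation:
Char 1 ('D'): step: R->5, L=2; D->plug->D->R->H->L->G->refl->C->L'->E->R'->G->plug->G
Char 2 ('G'): step: R->6, L=2; G->plug->G->R->B->L->A->refl->B->L'->C->R'->D->plug->D
Char 3 ('B'): step: R->7, L=2; B->plug->B->R->F->L->H->refl->E->L'->A->R'->F->plug->F
Char 4 ('F'): step: R->0, L->3 (L advanced); F->plug->F->R->C->L->E->refl->H->L'->A->R'->B->plug->B
Char 5 ('A'): step: R->1, L=3; A->plug->A->R->H->L->D->refl->F->L'->G->R'->D->plug->D
Char 6 ('C'): step: R->2, L=3; C->plug->C->R->F->L->C->refl->G->L'->E->R'->F->plug->F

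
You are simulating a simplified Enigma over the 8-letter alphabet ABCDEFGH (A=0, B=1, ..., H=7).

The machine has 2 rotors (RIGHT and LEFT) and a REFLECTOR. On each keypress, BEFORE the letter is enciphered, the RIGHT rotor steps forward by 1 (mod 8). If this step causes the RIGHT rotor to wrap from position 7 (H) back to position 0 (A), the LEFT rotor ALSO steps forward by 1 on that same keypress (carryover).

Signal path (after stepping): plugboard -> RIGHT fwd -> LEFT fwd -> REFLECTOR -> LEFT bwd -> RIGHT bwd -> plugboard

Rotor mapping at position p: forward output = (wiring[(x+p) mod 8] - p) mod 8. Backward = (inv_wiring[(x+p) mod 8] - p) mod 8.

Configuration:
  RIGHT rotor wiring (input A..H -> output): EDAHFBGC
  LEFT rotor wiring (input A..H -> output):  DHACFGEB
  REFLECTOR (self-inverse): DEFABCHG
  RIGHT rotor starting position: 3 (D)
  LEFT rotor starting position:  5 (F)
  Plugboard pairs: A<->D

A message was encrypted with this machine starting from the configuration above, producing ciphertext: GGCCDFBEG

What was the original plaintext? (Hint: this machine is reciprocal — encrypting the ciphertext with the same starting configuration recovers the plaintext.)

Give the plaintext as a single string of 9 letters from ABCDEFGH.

Char 1 ('G'): step: R->4, L=5; G->plug->G->R->E->L->C->refl->F->L'->G->R'->D->plug->A
Char 2 ('G'): step: R->5, L=5; G->plug->G->R->C->L->E->refl->B->L'->A->R'->H->plug->H
Char 3 ('C'): step: R->6, L=5; C->plug->C->R->G->L->F->refl->C->L'->E->R'->B->plug->B
Char 4 ('C'): step: R->7, L=5; C->plug->C->R->E->L->C->refl->F->L'->G->R'->F->plug->F
Char 5 ('D'): step: R->0, L->6 (L advanced); D->plug->A->R->E->L->C->refl->F->L'->C->R'->H->plug->H
Char 6 ('F'): step: R->1, L=6; F->plug->F->R->F->L->E->refl->B->L'->D->R'->H->plug->H
Char 7 ('B'): step: R->2, L=6; B->plug->B->R->F->L->E->refl->B->L'->D->R'->C->plug->C
Char 8 ('E'): step: R->3, L=6; E->plug->E->R->H->L->A->refl->D->L'->B->R'->F->plug->F
Char 9 ('G'): step: R->4, L=6; G->plug->G->R->E->L->C->refl->F->L'->C->R'->C->plug->C

Answer: AHBFHHCFC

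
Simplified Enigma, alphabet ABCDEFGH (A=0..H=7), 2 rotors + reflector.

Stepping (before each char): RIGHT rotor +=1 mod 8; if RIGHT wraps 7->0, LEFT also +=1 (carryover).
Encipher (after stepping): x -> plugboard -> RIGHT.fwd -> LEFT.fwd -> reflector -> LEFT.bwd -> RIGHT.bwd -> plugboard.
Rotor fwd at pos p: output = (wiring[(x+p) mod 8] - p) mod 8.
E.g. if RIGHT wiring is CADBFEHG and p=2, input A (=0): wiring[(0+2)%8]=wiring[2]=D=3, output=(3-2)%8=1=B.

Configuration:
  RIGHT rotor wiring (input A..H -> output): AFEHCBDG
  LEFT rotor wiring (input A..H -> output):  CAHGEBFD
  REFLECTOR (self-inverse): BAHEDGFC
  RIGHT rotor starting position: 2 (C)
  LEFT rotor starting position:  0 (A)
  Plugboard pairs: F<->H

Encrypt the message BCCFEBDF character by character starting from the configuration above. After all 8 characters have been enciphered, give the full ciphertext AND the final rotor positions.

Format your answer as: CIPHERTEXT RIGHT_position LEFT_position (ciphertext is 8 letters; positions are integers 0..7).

Char 1 ('B'): step: R->3, L=0; B->plug->B->R->H->L->D->refl->E->L'->E->R'->A->plug->A
Char 2 ('C'): step: R->4, L=0; C->plug->C->R->H->L->D->refl->E->L'->E->R'->E->plug->E
Char 3 ('C'): step: R->5, L=0; C->plug->C->R->B->L->A->refl->B->L'->F->R'->H->plug->F
Char 4 ('F'): step: R->6, L=0; F->plug->H->R->D->L->G->refl->F->L'->G->R'->E->plug->E
Char 5 ('E'): step: R->7, L=0; E->plug->E->R->A->L->C->refl->H->L'->C->R'->G->plug->G
Char 6 ('B'): step: R->0, L->1 (L advanced); B->plug->B->R->F->L->E->refl->D->L'->D->R'->G->plug->G
Char 7 ('D'): step: R->1, L=1; D->plug->D->R->B->L->G->refl->F->L'->C->R'->F->plug->H
Char 8 ('F'): step: R->2, L=1; F->plug->H->R->D->L->D->refl->E->L'->F->R'->B->plug->B
Final: ciphertext=AEFEGGHB, RIGHT=2, LEFT=1

Answer: AEFEGGHB 2 1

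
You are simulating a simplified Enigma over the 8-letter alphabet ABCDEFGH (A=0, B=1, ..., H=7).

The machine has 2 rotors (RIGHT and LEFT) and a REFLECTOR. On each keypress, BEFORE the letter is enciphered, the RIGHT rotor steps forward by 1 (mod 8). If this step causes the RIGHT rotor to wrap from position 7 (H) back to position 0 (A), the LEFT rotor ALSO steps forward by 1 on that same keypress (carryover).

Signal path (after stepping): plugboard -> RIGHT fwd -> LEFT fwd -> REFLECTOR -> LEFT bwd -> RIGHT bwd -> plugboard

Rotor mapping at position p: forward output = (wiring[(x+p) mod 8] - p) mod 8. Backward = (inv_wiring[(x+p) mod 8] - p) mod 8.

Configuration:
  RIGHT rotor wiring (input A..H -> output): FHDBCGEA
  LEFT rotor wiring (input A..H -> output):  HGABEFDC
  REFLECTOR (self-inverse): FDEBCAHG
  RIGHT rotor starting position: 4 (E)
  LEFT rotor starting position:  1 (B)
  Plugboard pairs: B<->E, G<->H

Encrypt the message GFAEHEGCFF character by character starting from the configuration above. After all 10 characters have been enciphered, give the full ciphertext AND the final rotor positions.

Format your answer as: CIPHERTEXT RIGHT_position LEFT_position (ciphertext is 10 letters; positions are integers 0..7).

Answer: HAHBEBDBGH 6 2

Derivation:
Char 1 ('G'): step: R->5, L=1; G->plug->H->R->F->L->C->refl->E->L'->E->R'->G->plug->H
Char 2 ('F'): step: R->6, L=1; F->plug->F->R->D->L->D->refl->B->L'->G->R'->A->plug->A
Char 3 ('A'): step: R->7, L=1; A->plug->A->R->B->L->H->refl->G->L'->H->R'->G->plug->H
Char 4 ('E'): step: R->0, L->2 (L advanced); E->plug->B->R->H->L->E->refl->C->L'->C->R'->E->plug->B
Char 5 ('H'): step: R->1, L=2; H->plug->G->R->H->L->E->refl->C->L'->C->R'->B->plug->E
Char 6 ('E'): step: R->2, L=2; E->plug->B->R->H->L->E->refl->C->L'->C->R'->E->plug->B
Char 7 ('G'): step: R->3, L=2; G->plug->H->R->A->L->G->refl->H->L'->B->R'->D->plug->D
Char 8 ('C'): step: R->4, L=2; C->plug->C->R->A->L->G->refl->H->L'->B->R'->E->plug->B
Char 9 ('F'): step: R->5, L=2; F->plug->F->R->G->L->F->refl->A->L'->F->R'->H->plug->G
Char 10 ('F'): step: R->6, L=2; F->plug->F->R->D->L->D->refl->B->L'->E->R'->G->plug->H
Final: ciphertext=HAHBEBDBGH, RIGHT=6, LEFT=2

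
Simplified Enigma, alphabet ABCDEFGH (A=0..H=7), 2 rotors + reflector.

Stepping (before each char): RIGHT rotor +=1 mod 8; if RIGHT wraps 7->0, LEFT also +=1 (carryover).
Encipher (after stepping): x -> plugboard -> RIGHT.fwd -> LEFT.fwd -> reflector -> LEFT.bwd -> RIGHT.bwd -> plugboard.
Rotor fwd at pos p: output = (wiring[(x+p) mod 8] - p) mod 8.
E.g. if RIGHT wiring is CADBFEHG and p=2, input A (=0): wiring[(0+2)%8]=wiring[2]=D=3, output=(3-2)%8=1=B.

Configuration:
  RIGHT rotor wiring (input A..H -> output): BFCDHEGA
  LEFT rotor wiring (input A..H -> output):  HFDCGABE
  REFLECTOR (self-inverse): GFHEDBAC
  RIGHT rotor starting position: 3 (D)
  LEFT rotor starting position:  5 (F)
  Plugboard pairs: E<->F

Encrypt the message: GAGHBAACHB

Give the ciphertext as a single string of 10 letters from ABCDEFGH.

Answer: HGACHCCEAG

Derivation:
Char 1 ('G'): step: R->4, L=5; G->plug->G->R->G->L->F->refl->B->L'->H->R'->H->plug->H
Char 2 ('A'): step: R->5, L=5; A->plug->A->R->H->L->B->refl->F->L'->G->R'->G->plug->G
Char 3 ('G'): step: R->6, L=5; G->plug->G->R->B->L->E->refl->D->L'->A->R'->A->plug->A
Char 4 ('H'): step: R->7, L=5; H->plug->H->R->H->L->B->refl->F->L'->G->R'->C->plug->C
Char 5 ('B'): step: R->0, L->6 (L advanced); B->plug->B->R->F->L->E->refl->D->L'->A->R'->H->plug->H
Char 6 ('A'): step: R->1, L=6; A->plug->A->R->E->L->F->refl->B->L'->C->R'->C->plug->C
Char 7 ('A'): step: R->2, L=6; A->plug->A->R->A->L->D->refl->E->L'->F->R'->C->plug->C
Char 8 ('C'): step: R->3, L=6; C->plug->C->R->B->L->G->refl->A->L'->G->R'->F->plug->E
Char 9 ('H'): step: R->4, L=6; H->plug->H->R->H->L->C->refl->H->L'->D->R'->A->plug->A
Char 10 ('B'): step: R->5, L=6; B->plug->B->R->B->L->G->refl->A->L'->G->R'->G->plug->G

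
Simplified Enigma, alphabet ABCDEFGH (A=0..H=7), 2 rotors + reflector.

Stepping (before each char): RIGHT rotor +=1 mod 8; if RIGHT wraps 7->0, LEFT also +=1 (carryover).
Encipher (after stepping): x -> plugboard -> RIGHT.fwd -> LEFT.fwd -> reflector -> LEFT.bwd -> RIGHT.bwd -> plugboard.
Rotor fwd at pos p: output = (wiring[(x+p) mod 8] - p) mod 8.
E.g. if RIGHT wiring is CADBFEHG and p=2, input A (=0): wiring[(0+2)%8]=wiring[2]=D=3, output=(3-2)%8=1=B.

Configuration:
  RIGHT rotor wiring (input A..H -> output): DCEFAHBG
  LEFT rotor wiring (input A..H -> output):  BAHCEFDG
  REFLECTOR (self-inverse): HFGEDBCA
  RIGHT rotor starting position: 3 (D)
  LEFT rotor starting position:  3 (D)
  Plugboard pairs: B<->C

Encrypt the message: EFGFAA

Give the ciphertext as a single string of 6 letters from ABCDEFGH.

Char 1 ('E'): step: R->4, L=3; E->plug->E->R->H->L->E->refl->D->L'->E->R'->A->plug->A
Char 2 ('F'): step: R->5, L=3; F->plug->F->R->H->L->E->refl->D->L'->E->R'->B->plug->C
Char 3 ('G'): step: R->6, L=3; G->plug->G->R->C->L->C->refl->G->L'->F->R'->C->plug->B
Char 4 ('F'): step: R->7, L=3; F->plug->F->R->B->L->B->refl->F->L'->G->R'->E->plug->E
Char 5 ('A'): step: R->0, L->4 (L advanced); A->plug->A->R->D->L->C->refl->G->L'->H->R'->F->plug->F
Char 6 ('A'): step: R->1, L=4; A->plug->A->R->B->L->B->refl->F->L'->E->R'->C->plug->B

Answer: ACBEFB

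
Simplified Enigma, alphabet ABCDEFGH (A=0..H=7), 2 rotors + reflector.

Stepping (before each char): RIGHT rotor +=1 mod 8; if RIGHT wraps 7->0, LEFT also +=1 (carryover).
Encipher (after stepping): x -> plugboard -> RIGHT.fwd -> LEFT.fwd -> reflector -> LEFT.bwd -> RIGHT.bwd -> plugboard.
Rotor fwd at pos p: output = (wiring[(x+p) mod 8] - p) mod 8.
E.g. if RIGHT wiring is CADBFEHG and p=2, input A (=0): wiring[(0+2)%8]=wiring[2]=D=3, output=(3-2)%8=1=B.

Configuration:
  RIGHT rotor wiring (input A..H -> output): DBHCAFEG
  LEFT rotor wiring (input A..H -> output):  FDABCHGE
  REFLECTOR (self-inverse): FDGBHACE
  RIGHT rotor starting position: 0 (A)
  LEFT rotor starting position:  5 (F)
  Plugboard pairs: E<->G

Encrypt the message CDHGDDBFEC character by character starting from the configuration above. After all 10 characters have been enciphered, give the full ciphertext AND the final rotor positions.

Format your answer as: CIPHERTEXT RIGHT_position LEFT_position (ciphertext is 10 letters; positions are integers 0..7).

Answer: EHFEFHDCDG 2 6

Derivation:
Char 1 ('C'): step: R->1, L=5; C->plug->C->R->B->L->B->refl->D->L'->F->R'->G->plug->E
Char 2 ('D'): step: R->2, L=5; D->plug->D->R->D->L->A->refl->F->L'->H->R'->H->plug->H
Char 3 ('H'): step: R->3, L=5; H->plug->H->R->E->L->G->refl->C->L'->A->R'->F->plug->F
Char 4 ('G'): step: R->4, L=5; G->plug->E->R->H->L->F->refl->A->L'->D->R'->G->plug->E
Char 5 ('D'): step: R->5, L=5; D->plug->D->R->G->L->E->refl->H->L'->C->R'->F->plug->F
Char 6 ('D'): step: R->6, L=5; D->plug->D->R->D->L->A->refl->F->L'->H->R'->H->plug->H
Char 7 ('B'): step: R->7, L=5; B->plug->B->R->E->L->G->refl->C->L'->A->R'->D->plug->D
Char 8 ('F'): step: R->0, L->6 (L advanced); F->plug->F->R->F->L->D->refl->B->L'->H->R'->C->plug->C
Char 9 ('E'): step: R->1, L=6; E->plug->G->R->F->L->D->refl->B->L'->H->R'->D->plug->D
Char 10 ('C'): step: R->2, L=6; C->plug->C->R->G->L->E->refl->H->L'->C->R'->E->plug->G
Final: ciphertext=EHFEFHDCDG, RIGHT=2, LEFT=6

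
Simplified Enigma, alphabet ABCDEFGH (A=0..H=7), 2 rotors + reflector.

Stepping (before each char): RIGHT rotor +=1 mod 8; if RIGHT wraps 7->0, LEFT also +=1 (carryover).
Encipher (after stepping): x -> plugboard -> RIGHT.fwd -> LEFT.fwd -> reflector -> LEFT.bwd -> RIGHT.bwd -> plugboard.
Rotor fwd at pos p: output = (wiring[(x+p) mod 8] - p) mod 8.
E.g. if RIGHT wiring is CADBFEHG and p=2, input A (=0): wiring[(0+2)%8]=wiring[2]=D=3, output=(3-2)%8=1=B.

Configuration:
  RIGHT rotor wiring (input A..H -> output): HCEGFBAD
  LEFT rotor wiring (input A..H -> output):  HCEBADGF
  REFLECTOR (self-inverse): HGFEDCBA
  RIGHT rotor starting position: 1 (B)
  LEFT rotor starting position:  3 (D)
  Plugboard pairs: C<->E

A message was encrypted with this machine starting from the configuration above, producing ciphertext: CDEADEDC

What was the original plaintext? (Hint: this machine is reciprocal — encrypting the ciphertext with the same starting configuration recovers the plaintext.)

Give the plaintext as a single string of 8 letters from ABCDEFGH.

Answer: AAAGEDFD

Derivation:
Char 1 ('C'): step: R->2, L=3; C->plug->E->R->G->L->H->refl->A->L'->C->R'->A->plug->A
Char 2 ('D'): step: R->3, L=3; D->plug->D->R->F->L->E->refl->D->L'->D->R'->A->plug->A
Char 3 ('E'): step: R->4, L=3; E->plug->C->R->E->L->C->refl->F->L'->B->R'->A->plug->A
Char 4 ('A'): step: R->5, L=3; A->plug->A->R->E->L->C->refl->F->L'->B->R'->G->plug->G
Char 5 ('D'): step: R->6, L=3; D->plug->D->R->E->L->C->refl->F->L'->B->R'->C->plug->E
Char 6 ('E'): step: R->7, L=3; E->plug->C->R->D->L->D->refl->E->L'->F->R'->D->plug->D
Char 7 ('D'): step: R->0, L->4 (L advanced); D->plug->D->R->G->L->A->refl->H->L'->B->R'->F->plug->F
Char 8 ('C'): step: R->1, L=4; C->plug->E->R->A->L->E->refl->D->L'->E->R'->D->plug->D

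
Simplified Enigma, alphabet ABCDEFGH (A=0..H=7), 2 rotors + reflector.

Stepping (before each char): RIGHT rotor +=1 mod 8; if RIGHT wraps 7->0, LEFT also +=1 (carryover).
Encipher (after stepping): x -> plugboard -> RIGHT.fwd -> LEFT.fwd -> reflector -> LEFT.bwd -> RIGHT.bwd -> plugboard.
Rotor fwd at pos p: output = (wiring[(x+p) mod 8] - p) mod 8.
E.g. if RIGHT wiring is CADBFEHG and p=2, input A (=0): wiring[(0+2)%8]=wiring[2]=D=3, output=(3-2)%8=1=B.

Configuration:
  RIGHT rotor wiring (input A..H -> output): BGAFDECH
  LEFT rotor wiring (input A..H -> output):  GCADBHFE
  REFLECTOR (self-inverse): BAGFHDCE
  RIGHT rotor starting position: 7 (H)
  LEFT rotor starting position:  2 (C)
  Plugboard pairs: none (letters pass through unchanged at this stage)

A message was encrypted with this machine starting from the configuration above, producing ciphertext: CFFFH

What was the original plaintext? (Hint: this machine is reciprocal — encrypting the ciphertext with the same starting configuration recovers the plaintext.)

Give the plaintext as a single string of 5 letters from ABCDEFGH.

Answer: FEGAD

Derivation:
Char 1 ('C'): step: R->0, L->3 (L advanced); C->plug->C->R->A->L->A->refl->B->L'->E->R'->F->plug->F
Char 2 ('F'): step: R->1, L=3; F->plug->F->R->B->L->G->refl->C->L'->D->R'->E->plug->E
Char 3 ('F'): step: R->2, L=3; F->plug->F->R->F->L->D->refl->F->L'->H->R'->G->plug->G
Char 4 ('F'): step: R->3, L=3; F->plug->F->R->G->L->H->refl->E->L'->C->R'->A->plug->A
Char 5 ('H'): step: R->4, L=3; H->plug->H->R->B->L->G->refl->C->L'->D->R'->D->plug->D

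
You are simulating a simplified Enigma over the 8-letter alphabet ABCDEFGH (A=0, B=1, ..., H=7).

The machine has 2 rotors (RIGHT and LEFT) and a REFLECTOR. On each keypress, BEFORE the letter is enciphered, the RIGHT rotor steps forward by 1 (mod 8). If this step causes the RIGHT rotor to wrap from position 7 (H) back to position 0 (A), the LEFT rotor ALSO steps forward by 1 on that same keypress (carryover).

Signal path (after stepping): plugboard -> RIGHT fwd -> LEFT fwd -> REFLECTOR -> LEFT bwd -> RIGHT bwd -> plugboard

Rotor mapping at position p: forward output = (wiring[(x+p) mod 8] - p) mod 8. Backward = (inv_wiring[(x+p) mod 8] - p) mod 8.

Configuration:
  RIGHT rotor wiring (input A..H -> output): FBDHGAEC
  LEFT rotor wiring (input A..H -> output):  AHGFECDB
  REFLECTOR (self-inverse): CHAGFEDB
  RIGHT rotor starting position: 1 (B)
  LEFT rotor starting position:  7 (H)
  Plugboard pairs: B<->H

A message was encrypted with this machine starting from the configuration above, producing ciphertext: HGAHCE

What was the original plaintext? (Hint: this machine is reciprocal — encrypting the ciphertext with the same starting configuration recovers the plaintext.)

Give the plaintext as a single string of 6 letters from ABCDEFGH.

Answer: BACCEC

Derivation:
Char 1 ('H'): step: R->2, L=7; H->plug->B->R->F->L->F->refl->E->L'->H->R'->H->plug->B
Char 2 ('G'): step: R->3, L=7; G->plug->G->R->G->L->D->refl->G->L'->E->R'->A->plug->A
Char 3 ('A'): step: R->4, L=7; A->plug->A->R->C->L->A->refl->C->L'->A->R'->C->plug->C
Char 4 ('H'): step: R->5, L=7; H->plug->B->R->H->L->E->refl->F->L'->F->R'->C->plug->C
Char 5 ('C'): step: R->6, L=7; C->plug->C->R->H->L->E->refl->F->L'->F->R'->E->plug->E
Char 6 ('E'): step: R->7, L=7; E->plug->E->R->A->L->C->refl->A->L'->C->R'->C->plug->C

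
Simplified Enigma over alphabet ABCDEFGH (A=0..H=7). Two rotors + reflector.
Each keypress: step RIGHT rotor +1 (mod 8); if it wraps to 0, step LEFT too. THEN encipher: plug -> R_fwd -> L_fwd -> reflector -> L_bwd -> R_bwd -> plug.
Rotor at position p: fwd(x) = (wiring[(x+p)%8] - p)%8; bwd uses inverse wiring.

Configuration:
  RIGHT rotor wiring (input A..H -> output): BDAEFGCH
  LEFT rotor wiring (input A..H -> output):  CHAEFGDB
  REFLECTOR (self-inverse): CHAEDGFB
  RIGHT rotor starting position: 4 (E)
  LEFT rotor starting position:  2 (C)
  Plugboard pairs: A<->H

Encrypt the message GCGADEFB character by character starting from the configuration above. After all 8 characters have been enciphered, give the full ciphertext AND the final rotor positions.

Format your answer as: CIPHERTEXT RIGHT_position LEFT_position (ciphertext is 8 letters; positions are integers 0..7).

Answer: AEHDBFBC 4 3

Derivation:
Char 1 ('G'): step: R->5, L=2; G->plug->G->R->H->L->F->refl->G->L'->A->R'->H->plug->A
Char 2 ('C'): step: R->6, L=2; C->plug->C->R->D->L->E->refl->D->L'->C->R'->E->plug->E
Char 3 ('G'): step: R->7, L=2; G->plug->G->R->H->L->F->refl->G->L'->A->R'->A->plug->H
Char 4 ('A'): step: R->0, L->3 (L advanced); A->plug->H->R->H->L->F->refl->G->L'->E->R'->D->plug->D
Char 5 ('D'): step: R->1, L=3; D->plug->D->R->E->L->G->refl->F->L'->H->R'->B->plug->B
Char 6 ('E'): step: R->2, L=3; E->plug->E->R->A->L->B->refl->H->L'->F->R'->F->plug->F
Char 7 ('F'): step: R->3, L=3; F->plug->F->R->G->L->E->refl->D->L'->C->R'->B->plug->B
Char 8 ('B'): step: R->4, L=3; B->plug->B->R->C->L->D->refl->E->L'->G->R'->C->plug->C
Final: ciphertext=AEHDBFBC, RIGHT=4, LEFT=3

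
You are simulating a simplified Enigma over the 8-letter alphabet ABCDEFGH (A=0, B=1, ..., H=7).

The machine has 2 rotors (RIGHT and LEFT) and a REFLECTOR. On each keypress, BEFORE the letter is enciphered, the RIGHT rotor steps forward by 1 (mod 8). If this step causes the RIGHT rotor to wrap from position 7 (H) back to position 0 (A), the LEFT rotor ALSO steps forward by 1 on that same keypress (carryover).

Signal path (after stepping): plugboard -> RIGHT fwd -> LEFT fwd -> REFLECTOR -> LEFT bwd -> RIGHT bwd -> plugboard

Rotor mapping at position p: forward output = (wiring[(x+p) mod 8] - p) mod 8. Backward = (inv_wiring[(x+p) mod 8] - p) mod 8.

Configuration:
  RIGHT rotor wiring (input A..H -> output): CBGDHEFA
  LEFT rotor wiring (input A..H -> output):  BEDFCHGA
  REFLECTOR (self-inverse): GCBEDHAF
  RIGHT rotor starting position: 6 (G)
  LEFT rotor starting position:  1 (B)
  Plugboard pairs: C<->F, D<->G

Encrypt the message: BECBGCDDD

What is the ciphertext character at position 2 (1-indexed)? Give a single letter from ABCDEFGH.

Char 1 ('B'): step: R->7, L=1; B->plug->B->R->D->L->B->refl->C->L'->B->R'->A->plug->A
Char 2 ('E'): step: R->0, L->2 (L advanced); E->plug->E->R->H->L->C->refl->B->L'->A->R'->H->plug->H

H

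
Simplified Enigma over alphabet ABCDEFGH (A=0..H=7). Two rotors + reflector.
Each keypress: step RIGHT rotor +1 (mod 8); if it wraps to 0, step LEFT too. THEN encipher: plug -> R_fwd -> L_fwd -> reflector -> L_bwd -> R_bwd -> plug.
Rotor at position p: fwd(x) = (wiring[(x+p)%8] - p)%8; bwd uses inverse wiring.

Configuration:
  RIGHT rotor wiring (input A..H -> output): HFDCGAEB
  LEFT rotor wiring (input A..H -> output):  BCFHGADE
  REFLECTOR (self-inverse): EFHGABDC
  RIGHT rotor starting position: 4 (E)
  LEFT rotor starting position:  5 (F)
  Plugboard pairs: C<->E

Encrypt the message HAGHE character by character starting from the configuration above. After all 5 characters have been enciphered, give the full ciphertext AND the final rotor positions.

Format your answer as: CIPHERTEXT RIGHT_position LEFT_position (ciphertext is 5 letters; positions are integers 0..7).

Char 1 ('H'): step: R->5, L=5; H->plug->H->R->B->L->G->refl->D->L'->A->R'->E->plug->C
Char 2 ('A'): step: R->6, L=5; A->plug->A->R->G->L->C->refl->H->L'->C->R'->H->plug->H
Char 3 ('G'): step: R->7, L=5; G->plug->G->R->B->L->G->refl->D->L'->A->R'->B->plug->B
Char 4 ('H'): step: R->0, L->6 (L advanced); H->plug->H->R->B->L->G->refl->D->L'->C->R'->D->plug->D
Char 5 ('E'): step: R->1, L=6; E->plug->C->R->B->L->G->refl->D->L'->C->R'->B->plug->B
Final: ciphertext=CHBDB, RIGHT=1, LEFT=6

Answer: CHBDB 1 6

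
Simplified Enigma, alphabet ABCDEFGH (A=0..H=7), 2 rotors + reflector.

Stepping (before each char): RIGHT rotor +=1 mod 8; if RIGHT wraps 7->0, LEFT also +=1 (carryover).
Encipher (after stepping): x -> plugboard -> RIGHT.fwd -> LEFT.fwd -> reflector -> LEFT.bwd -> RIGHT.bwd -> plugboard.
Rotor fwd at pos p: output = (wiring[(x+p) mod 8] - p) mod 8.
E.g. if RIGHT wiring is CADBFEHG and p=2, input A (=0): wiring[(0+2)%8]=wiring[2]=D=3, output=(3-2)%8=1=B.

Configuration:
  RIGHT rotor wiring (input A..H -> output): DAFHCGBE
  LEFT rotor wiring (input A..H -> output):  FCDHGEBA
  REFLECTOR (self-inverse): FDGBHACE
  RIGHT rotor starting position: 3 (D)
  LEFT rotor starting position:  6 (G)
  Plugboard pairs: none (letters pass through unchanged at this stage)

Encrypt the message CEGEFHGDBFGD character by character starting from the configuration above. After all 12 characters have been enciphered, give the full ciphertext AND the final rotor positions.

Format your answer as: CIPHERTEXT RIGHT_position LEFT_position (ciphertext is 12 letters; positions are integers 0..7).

Answer: DGBAHFEADGBB 7 7

Derivation:
Char 1 ('C'): step: R->4, L=6; C->plug->C->R->F->L->B->refl->D->L'->A->R'->D->plug->D
Char 2 ('E'): step: R->5, L=6; E->plug->E->R->D->L->E->refl->H->L'->C->R'->G->plug->G
Char 3 ('G'): step: R->6, L=6; G->plug->G->R->E->L->F->refl->A->L'->G->R'->B->plug->B
Char 4 ('E'): step: R->7, L=6; E->plug->E->R->A->L->D->refl->B->L'->F->R'->A->plug->A
Char 5 ('F'): step: R->0, L->7 (L advanced); F->plug->F->R->G->L->F->refl->A->L'->E->R'->H->plug->H
Char 6 ('H'): step: R->1, L=7; H->plug->H->R->C->L->D->refl->B->L'->A->R'->F->plug->F
Char 7 ('G'): step: R->2, L=7; G->plug->G->R->B->L->G->refl->C->L'->H->R'->E->plug->E
Char 8 ('D'): step: R->3, L=7; D->plug->D->R->G->L->F->refl->A->L'->E->R'->A->plug->A
Char 9 ('B'): step: R->4, L=7; B->plug->B->R->C->L->D->refl->B->L'->A->R'->D->plug->D
Char 10 ('F'): step: R->5, L=7; F->plug->F->R->A->L->B->refl->D->L'->C->R'->G->plug->G
Char 11 ('G'): step: R->6, L=7; G->plug->G->R->E->L->A->refl->F->L'->G->R'->B->plug->B
Char 12 ('D'): step: R->7, L=7; D->plug->D->R->G->L->F->refl->A->L'->E->R'->B->plug->B
Final: ciphertext=DGBAHFEADGBB, RIGHT=7, LEFT=7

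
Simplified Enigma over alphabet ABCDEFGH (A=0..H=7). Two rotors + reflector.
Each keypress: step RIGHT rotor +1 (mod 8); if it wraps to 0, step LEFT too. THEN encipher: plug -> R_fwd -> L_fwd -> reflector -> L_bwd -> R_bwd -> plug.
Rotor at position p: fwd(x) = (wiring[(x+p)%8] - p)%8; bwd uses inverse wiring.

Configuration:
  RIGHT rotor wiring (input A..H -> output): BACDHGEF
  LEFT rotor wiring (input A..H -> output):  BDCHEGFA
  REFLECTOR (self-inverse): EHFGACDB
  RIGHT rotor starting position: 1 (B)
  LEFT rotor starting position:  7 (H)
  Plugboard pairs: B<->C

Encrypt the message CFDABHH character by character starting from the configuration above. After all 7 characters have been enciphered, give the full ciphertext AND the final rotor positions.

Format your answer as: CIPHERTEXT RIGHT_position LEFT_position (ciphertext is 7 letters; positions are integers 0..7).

Answer: BAEFCBA 0 0

Derivation:
Char 1 ('C'): step: R->2, L=7; C->plug->B->R->B->L->C->refl->F->L'->F->R'->C->plug->B
Char 2 ('F'): step: R->3, L=7; F->plug->F->R->G->L->H->refl->B->L'->A->R'->A->plug->A
Char 3 ('D'): step: R->4, L=7; D->plug->D->R->B->L->C->refl->F->L'->F->R'->E->plug->E
Char 4 ('A'): step: R->5, L=7; A->plug->A->R->B->L->C->refl->F->L'->F->R'->F->plug->F
Char 5 ('B'): step: R->6, L=7; B->plug->C->R->D->L->D->refl->G->L'->H->R'->B->plug->C
Char 6 ('H'): step: R->7, L=7; H->plug->H->R->F->L->F->refl->C->L'->B->R'->C->plug->B
Char 7 ('H'): step: R->0, L->0 (L advanced); H->plug->H->R->F->L->G->refl->D->L'->B->R'->A->plug->A
Final: ciphertext=BAEFCBA, RIGHT=0, LEFT=0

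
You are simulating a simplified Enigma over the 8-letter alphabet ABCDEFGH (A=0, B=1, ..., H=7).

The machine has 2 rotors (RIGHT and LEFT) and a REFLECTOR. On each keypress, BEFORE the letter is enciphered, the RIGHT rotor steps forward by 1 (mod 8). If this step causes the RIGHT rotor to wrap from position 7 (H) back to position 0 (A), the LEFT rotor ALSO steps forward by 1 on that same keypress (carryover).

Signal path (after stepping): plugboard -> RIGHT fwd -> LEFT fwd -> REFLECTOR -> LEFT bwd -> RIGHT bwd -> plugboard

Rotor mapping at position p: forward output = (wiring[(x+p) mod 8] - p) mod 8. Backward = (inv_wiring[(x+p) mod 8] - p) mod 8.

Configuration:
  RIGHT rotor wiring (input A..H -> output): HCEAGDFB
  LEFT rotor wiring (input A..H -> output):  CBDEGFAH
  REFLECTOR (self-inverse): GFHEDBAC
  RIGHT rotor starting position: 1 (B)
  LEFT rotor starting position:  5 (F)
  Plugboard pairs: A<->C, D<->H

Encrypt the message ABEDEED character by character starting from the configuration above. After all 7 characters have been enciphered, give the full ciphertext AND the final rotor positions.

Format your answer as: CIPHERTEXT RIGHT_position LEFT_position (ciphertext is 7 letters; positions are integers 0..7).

Answer: HGBAFGA 0 6

Derivation:
Char 1 ('A'): step: R->2, L=5; A->plug->C->R->E->L->E->refl->D->L'->B->R'->D->plug->H
Char 2 ('B'): step: R->3, L=5; B->plug->B->R->D->L->F->refl->B->L'->H->R'->G->plug->G
Char 3 ('E'): step: R->4, L=5; E->plug->E->R->D->L->F->refl->B->L'->H->R'->B->plug->B
Char 4 ('D'): step: R->5, L=5; D->plug->H->R->B->L->D->refl->E->L'->E->R'->C->plug->A
Char 5 ('E'): step: R->6, L=5; E->plug->E->R->G->L->H->refl->C->L'->C->R'->F->plug->F
Char 6 ('E'): step: R->7, L=5; E->plug->E->R->B->L->D->refl->E->L'->E->R'->G->plug->G
Char 7 ('D'): step: R->0, L->6 (L advanced); D->plug->H->R->B->L->B->refl->F->L'->E->R'->C->plug->A
Final: ciphertext=HGBAFGA, RIGHT=0, LEFT=6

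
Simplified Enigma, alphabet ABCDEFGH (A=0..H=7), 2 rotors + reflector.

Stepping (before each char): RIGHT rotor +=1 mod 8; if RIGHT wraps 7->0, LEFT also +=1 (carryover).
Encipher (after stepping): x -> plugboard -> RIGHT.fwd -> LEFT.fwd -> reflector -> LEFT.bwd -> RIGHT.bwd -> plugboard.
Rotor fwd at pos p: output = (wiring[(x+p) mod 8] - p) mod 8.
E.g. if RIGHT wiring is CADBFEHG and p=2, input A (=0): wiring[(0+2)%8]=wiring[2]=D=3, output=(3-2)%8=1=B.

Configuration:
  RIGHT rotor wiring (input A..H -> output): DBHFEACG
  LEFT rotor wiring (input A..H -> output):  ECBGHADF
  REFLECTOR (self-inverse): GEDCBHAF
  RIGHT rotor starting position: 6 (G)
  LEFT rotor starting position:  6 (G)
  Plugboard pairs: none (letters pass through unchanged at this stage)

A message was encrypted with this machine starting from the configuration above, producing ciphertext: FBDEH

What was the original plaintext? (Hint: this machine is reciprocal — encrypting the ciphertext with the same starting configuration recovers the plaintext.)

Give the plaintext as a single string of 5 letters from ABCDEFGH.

Char 1 ('F'): step: R->7, L=6; F->plug->F->R->F->L->A->refl->G->L'->C->R'->C->plug->C
Char 2 ('B'): step: R->0, L->7 (L advanced); B->plug->B->R->B->L->F->refl->H->L'->E->R'->E->plug->E
Char 3 ('D'): step: R->1, L=7; D->plug->D->R->D->L->C->refl->D->L'->C->R'->H->plug->H
Char 4 ('E'): step: R->2, L=7; E->plug->E->R->A->L->G->refl->A->L'->F->R'->A->plug->A
Char 5 ('H'): step: R->3, L=7; H->plug->H->R->E->L->H->refl->F->L'->B->R'->B->plug->B

Answer: CEHAB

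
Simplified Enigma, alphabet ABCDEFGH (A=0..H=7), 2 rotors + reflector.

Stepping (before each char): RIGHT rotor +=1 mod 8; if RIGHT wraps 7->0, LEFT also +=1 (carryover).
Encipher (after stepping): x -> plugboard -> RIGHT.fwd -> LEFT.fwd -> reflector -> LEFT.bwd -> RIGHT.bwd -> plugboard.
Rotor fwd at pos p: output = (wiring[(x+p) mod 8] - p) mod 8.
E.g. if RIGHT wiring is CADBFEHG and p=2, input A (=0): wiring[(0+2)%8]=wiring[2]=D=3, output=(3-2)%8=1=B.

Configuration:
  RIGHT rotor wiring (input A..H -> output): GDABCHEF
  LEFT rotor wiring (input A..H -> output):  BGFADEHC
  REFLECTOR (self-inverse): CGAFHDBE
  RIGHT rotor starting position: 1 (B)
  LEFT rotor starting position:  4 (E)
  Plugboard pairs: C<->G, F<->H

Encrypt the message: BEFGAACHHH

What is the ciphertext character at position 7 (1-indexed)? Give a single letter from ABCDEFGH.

Char 1 ('B'): step: R->2, L=4; B->plug->B->R->H->L->E->refl->H->L'->A->R'->C->plug->G
Char 2 ('E'): step: R->3, L=4; E->plug->E->R->C->L->D->refl->F->L'->E->R'->C->plug->G
Char 3 ('F'): step: R->4, L=4; F->plug->H->R->F->L->C->refl->A->L'->B->R'->D->plug->D
Char 4 ('G'): step: R->5, L=4; G->plug->C->R->A->L->H->refl->E->L'->H->R'->B->plug->B
Char 5 ('A'): step: R->6, L=4; A->plug->A->R->G->L->B->refl->G->L'->D->R'->F->plug->H
Char 6 ('A'): step: R->7, L=4; A->plug->A->R->G->L->B->refl->G->L'->D->R'->F->plug->H
Char 7 ('C'): step: R->0, L->5 (L advanced); C->plug->G->R->E->L->B->refl->G->L'->H->R'->F->plug->H

H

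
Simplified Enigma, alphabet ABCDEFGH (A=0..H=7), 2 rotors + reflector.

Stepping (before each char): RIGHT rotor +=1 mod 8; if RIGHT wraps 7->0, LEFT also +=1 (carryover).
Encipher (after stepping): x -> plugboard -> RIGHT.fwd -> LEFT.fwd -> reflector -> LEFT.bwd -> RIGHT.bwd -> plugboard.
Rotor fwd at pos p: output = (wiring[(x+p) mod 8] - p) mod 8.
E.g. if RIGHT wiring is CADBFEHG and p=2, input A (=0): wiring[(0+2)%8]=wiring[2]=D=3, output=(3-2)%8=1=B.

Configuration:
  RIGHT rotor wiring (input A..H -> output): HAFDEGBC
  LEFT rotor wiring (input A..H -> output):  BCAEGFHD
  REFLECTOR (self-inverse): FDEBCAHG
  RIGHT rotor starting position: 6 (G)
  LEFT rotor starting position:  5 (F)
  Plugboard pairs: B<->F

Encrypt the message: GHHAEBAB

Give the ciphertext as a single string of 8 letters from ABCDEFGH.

Answer: BFGDGEGE

Derivation:
Char 1 ('G'): step: R->7, L=5; G->plug->G->R->H->L->B->refl->D->L'->F->R'->F->plug->B
Char 2 ('H'): step: R->0, L->6 (L advanced); H->plug->H->R->C->L->D->refl->B->L'->A->R'->B->plug->F
Char 3 ('H'): step: R->1, L=6; H->plug->H->R->G->L->A->refl->F->L'->B->R'->G->plug->G
Char 4 ('A'): step: R->2, L=6; A->plug->A->R->D->L->E->refl->C->L'->E->R'->D->plug->D
Char 5 ('E'): step: R->3, L=6; E->plug->E->R->H->L->H->refl->G->L'->F->R'->G->plug->G
Char 6 ('B'): step: R->4, L=6; B->plug->F->R->E->L->C->refl->E->L'->D->R'->E->plug->E
Char 7 ('A'): step: R->5, L=6; A->plug->A->R->B->L->F->refl->A->L'->G->R'->G->plug->G
Char 8 ('B'): step: R->6, L=6; B->plug->F->R->F->L->G->refl->H->L'->H->R'->E->plug->E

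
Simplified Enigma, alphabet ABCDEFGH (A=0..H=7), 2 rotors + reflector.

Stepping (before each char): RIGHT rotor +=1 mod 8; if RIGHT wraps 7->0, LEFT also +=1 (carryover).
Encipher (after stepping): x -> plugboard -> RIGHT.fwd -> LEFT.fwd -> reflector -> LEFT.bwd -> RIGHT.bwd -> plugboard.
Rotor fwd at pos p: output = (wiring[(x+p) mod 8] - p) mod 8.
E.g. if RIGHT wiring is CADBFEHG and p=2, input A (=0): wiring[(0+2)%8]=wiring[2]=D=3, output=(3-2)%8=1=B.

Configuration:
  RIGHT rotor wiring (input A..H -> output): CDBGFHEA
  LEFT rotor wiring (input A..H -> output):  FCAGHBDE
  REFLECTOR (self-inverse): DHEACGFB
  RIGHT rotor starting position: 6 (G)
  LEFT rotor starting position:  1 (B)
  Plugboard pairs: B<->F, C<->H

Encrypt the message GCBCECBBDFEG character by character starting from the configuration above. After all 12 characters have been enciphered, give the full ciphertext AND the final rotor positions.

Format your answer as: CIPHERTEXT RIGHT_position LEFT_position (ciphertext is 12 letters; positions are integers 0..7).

Answer: AADDDHHFGCDH 2 3

Derivation:
Char 1 ('G'): step: R->7, L=1; G->plug->G->R->A->L->B->refl->H->L'->B->R'->A->plug->A
Char 2 ('C'): step: R->0, L->2 (L advanced); C->plug->H->R->A->L->G->refl->F->L'->C->R'->A->plug->A
Char 3 ('B'): step: R->1, L=2; B->plug->F->R->D->L->H->refl->B->L'->E->R'->D->plug->D
Char 4 ('C'): step: R->2, L=2; C->plug->H->R->B->L->E->refl->C->L'->F->R'->D->plug->D
Char 5 ('E'): step: R->3, L=2; E->plug->E->R->F->L->C->refl->E->L'->B->R'->D->plug->D
Char 6 ('C'): step: R->4, L=2; C->plug->H->R->C->L->F->refl->G->L'->A->R'->C->plug->H
Char 7 ('B'): step: R->5, L=2; B->plug->F->R->E->L->B->refl->H->L'->D->R'->C->plug->H
Char 8 ('B'): step: R->6, L=2; B->plug->F->R->A->L->G->refl->F->L'->C->R'->B->plug->F
Char 9 ('D'): step: R->7, L=2; D->plug->D->R->C->L->F->refl->G->L'->A->R'->G->plug->G
Char 10 ('F'): step: R->0, L->3 (L advanced); F->plug->B->R->D->L->A->refl->D->L'->A->R'->H->plug->C
Char 11 ('E'): step: R->1, L=3; E->plug->E->R->G->L->H->refl->B->L'->E->R'->D->plug->D
Char 12 ('G'): step: R->2, L=3; G->plug->G->R->A->L->D->refl->A->L'->D->R'->C->plug->H
Final: ciphertext=AADDDHHFGCDH, RIGHT=2, LEFT=3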